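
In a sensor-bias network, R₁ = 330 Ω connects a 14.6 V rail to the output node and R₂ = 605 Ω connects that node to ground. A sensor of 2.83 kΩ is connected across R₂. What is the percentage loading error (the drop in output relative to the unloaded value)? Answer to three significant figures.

The divider's output (Thévenin) resistance is R₁‖R₂ = 213.5 Ω.
Fractional drop under load = R_th/(R_th + R_L) = 213.5 / (213.5 + 2830) = 0.07016.
So the output falls by 7.02 %.

7.02 %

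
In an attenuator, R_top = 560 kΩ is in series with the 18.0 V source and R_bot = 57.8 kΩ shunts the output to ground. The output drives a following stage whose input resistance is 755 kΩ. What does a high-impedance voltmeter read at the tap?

The load sits in parallel with R_bot: R_bot‖R_L = (57.8 × 755) / (57.8 + 755) = 53.69 kΩ.
V_out = 18.0 × 53.69 / (560 + 53.69) = 18.0 × 53.69/613.7 = 1.57 V.

V_out ≈ 1.57 V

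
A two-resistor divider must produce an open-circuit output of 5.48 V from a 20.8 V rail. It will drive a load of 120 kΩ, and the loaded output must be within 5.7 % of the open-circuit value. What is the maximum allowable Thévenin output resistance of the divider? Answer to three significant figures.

Loading drop = R_th/(R_th + R_L) ≤ 0.0570, so R_th ≤ R_L · ε/(1−ε) = 120 kΩ × 0.0570/0.9430 = 7.25 kΩ.
(Any R1, R2 with R2/(R1+R2) = 0.263 and R1‖R2 ≤ 7.25 kΩ will meet the spec.)

R_th ≤ 7.25 kΩ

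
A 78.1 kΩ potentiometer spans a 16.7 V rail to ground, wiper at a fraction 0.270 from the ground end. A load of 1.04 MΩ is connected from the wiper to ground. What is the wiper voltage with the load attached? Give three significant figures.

V ≈ 4.44 V

The wiper splits the pot into (1−α)R = 57.01 kΩ above and αR = 21.09 kΩ below.
Lower section ‖ load = 20.67 kΩ.
V_wiper = 16.7 × 20.67/(57.01 + 20.67) = 4.44 V.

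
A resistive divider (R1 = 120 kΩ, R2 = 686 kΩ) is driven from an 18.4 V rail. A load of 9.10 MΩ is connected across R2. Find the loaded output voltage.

V_out ≈ 15.5 V

The load sits in parallel with R2: R2‖R_L = (686 × 9100) / (686 + 9100) = 637.9 kΩ.
V_out = 18.4 × 637.9 / (120 + 637.9) = 18.4 × 637.9/757.9 = 15.5 V.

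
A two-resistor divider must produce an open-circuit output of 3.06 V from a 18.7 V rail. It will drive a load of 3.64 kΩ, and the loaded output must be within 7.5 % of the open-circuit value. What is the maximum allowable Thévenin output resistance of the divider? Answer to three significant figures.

Loading drop = R_th/(R_th + R_L) ≤ 0.0750, so R_th ≤ R_L · ε/(1−ε) = 3.64 kΩ × 0.0750/0.9250 = 295 Ω.
(Any R1, R2 with R2/(R1+R2) = 0.164 and R1‖R2 ≤ 295 Ω will meet the spec.)

R_th ≤ 295 Ω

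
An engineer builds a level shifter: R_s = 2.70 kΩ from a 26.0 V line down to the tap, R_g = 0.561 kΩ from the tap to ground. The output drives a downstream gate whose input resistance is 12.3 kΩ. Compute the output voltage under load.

V_out ≈ 4.31 V

The load sits in parallel with R_g: R_g‖R_L = (561 × 12300) / (561 + 12300) = 536.5 Ω.
V_out = 26.0 × 536.5 / (2700 + 536.5) = 26.0 × 536.5/3237 = 4.31 V.
(Unloaded it would have been 4.47 V.)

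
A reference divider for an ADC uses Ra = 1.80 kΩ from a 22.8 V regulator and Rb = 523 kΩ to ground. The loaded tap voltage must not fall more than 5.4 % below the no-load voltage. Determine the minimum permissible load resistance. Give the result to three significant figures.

R_L(min) ≈ 31.4 kΩ

Output resistance R_th = Ra‖Rb = (1.80 × 523)/524.8 = 1.794 kΩ.
The fractional drop is R_th/(R_th + R_L); requiring this ≤ 0.0540 gives R_L ≥ R_th(1/0.0540 − 1) = 1.794 × 17.52 = 31.4 kΩ.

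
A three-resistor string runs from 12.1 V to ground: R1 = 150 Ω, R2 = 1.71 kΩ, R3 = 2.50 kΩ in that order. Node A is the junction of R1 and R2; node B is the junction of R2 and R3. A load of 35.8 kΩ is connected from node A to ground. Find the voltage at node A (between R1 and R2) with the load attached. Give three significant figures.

Below node A the series string R2+R3 = 4210 Ω sits in parallel with the 35800 Ω load: 3767 Ω.
V_A = 12.1 × 3767/(150 + 3767) = 11.6 V.

V ≈ 11.6 V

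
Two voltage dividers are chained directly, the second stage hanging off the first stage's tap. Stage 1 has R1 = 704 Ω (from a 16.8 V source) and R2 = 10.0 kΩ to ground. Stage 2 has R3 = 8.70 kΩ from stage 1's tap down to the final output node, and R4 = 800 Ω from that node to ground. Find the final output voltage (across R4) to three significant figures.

Stage 2 presents R3+R4 = 9500 Ω as a load on stage 1's tap.
Stage 1's lower leg becomes R2‖(R3+R4) = 4872 Ω, so V_mid = 16.8 × 4872/5576 = 14.68 V.
Stage 2 is itself unloaded: V_out = V_mid × R4/(R3+R4) = 14.68 × 800/9500 = 1.24 V.

V_out ≈ 1.24 V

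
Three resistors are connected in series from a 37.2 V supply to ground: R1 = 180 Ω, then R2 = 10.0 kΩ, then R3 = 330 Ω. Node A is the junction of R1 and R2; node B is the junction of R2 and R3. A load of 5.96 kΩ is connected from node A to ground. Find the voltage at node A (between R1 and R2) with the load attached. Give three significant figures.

V ≈ 35.5 V

Below node A the series string R2+R3 = 10330 Ω sits in parallel with the 5960 Ω load: 3779 Ω.
V_A = 37.2 × 3779/(180 + 3779) = 35.5 V.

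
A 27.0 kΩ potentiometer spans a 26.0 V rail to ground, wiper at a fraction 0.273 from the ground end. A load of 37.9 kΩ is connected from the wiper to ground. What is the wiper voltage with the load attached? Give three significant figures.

V ≈ 6.22 V

The wiper splits the pot into (1−α)R = 19.63 kΩ above and αR = 7.371 kΩ below.
Lower section ‖ load = 6.171 kΩ.
V_wiper = 26.0 × 6.171/(19.63 + 6.171) = 6.22 V.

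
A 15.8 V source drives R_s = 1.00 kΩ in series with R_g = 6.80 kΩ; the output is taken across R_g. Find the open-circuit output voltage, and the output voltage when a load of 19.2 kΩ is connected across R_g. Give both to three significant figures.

Open-circuit: V = 15.8 × 6.80/(1.00 + 6.80) = 13.8 V.
With the load, R_g becomes R_g‖R_L = 5.022 kΩ, so V = 15.8 × 5.022/6.022 = 13.2 V.

Unloaded: 13.8 V; loaded: 13.2 V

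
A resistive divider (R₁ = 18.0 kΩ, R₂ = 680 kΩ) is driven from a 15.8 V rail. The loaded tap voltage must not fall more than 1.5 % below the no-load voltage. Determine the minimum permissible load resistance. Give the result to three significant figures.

Output resistance R_th = R₁‖R₂ = (18.0 × 680)/698.0 = 17.54 kΩ.
The fractional drop is R_th/(R_th + R_L); requiring this ≤ 0.0150 gives R_L ≥ R_th(1/0.0150 − 1) = 17.54 × 65.67 = 1.15 MΩ.

R_L(min) ≈ 1.15 MΩ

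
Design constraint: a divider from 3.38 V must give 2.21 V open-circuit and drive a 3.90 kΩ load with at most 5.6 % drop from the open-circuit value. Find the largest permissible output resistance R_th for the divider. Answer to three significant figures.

R_th ≤ 231 Ω

Loading drop = R_th/(R_th + R_L) ≤ 0.0560, so R_th ≤ R_L · ε/(1−ε) = 3.90 kΩ × 0.0560/0.9440 = 231 Ω.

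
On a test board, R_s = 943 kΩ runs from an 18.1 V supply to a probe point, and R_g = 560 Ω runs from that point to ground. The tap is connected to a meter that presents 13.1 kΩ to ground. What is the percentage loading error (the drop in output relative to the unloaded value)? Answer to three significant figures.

4.10 %

The divider's output (Thévenin) resistance is R_s‖R_g = 559.7 Ω.
Fractional drop under load = R_th/(R_th + R_L) = 559.7 / (559.7 + 13100) = 0.04097.
So the output falls by 4.10 %.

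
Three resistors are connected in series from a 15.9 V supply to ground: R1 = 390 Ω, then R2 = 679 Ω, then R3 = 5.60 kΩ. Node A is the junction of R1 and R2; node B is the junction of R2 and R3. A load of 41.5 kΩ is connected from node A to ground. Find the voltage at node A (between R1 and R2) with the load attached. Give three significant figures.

Below node A the series string R2+R3 = 6279 Ω sits in parallel with the 41500 Ω load: 5454 Ω.
V_A = 15.9 × 5454/(390 + 5454) = 14.8 V.

V ≈ 14.8 V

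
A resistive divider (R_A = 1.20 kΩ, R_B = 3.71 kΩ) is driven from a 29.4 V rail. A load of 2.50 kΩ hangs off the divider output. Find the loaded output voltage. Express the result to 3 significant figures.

V_out ≈ 16.3 V

The load sits in parallel with R_B: R_B‖R_L = (3.71 × 2.50) / (3.71 + 2.50) = 1.494 kΩ.
V_out = 29.4 × 1.494 / (1.20 + 1.494) = 29.4 × 1.494/2.694 = 16.3 V.
(Unloaded it would have been 22.2 V.)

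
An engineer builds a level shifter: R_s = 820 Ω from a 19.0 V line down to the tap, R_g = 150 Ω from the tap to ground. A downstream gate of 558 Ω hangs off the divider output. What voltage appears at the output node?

The load sits in parallel with R_g: R_g‖R_L = (150 × 558) / (150 + 558) = 118.2 Ω.
V_out = 19.0 × 118.2 / (820 + 118.2) = 19.0 × 118.2/938.2 = 2.39 V.
(Unloaded it would have been 2.94 V.)

V_out ≈ 2.39 V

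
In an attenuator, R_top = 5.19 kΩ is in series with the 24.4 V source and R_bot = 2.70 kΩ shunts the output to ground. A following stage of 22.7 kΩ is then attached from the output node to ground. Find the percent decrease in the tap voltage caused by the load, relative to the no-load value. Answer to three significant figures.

The divider's output (Thévenin) resistance is R_top‖R_bot = 1.776 kΩ.
Fractional drop under load = R_th/(R_th + R_L) = 1.776 / (1.776 + 22.7) = 0.07256.
So the output falls by 7.26 %.

7.26 %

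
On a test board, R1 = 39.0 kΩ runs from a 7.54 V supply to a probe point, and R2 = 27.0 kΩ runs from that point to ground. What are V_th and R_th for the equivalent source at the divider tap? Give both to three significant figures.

V_th is the open-circuit tap voltage: 7.54 × 27.0/(39.0 + 27.0) = 3.08 V.
With the supply zeroed, R1 and R2 appear in parallel from the tap: R_th = R1‖R2 = (39.0 × 27.0)/66.00 = 16.0 kΩ.

V_th = 3.08 V, R_th = 16.0 kΩ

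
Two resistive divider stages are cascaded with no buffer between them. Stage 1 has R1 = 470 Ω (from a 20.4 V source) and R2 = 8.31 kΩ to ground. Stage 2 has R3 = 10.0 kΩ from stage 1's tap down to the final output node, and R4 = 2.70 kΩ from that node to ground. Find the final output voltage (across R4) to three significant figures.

V_out ≈ 3.97 V

Stage 2 presents R3+R4 = 12700 Ω as a load on stage 1's tap.
Stage 1's lower leg becomes R2‖(R3+R4) = 5023 Ω, so V_mid = 20.4 × 5023/5493 = 18.65 V.
Stage 2 is itself unloaded: V_out = V_mid × R4/(R3+R4) = 18.65 × 2700/12700 = 3.97 V.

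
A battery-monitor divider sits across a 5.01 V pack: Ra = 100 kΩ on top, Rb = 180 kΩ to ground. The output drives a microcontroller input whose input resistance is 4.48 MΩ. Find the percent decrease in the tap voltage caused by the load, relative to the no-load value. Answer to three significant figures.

1.41 %

The divider's output (Thévenin) resistance is Ra‖Rb = 64.29 kΩ.
Fractional drop under load = R_th/(R_th + R_L) = 64.29 / (64.29 + 4480) = 0.01415.
So the output falls by 1.41 %.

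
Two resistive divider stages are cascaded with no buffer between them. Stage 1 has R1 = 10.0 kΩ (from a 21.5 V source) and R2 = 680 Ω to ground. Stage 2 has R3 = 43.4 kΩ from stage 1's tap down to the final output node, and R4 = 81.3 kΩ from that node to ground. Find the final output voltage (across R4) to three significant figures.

Stage 2 presents R3+R4 = 124700 Ω as a load on stage 1's tap.
Stage 1's lower leg becomes R2‖(R3+R4) = 676.3 Ω, so V_mid = 21.5 × 676.3/10680 = 1.362 V.
Stage 2 is itself unloaded: V_out = V_mid × R4/(R3+R4) = 1.362 × 81300/124700 = 0.888 V.

V_out ≈ 0.888 V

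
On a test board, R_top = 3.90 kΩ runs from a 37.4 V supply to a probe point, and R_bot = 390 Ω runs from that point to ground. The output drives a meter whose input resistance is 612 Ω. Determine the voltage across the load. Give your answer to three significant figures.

V_out ≈ 2.15 V

The load sits in parallel with R_bot: R_bot‖R_L = (390 × 612) / (390 + 612) = 238.2 Ω.
V_out = 37.4 × 238.2 / (3900 + 238.2) = 37.4 × 238.2/4138 = 2.15 V.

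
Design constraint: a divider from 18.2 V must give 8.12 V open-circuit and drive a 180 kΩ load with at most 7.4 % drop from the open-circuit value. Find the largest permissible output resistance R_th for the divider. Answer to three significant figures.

Loading drop = R_th/(R_th + R_L) ≤ 0.0740, so R_th ≤ R_L · ε/(1−ε) = 180 kΩ × 0.0740/0.9260 = 14.4 kΩ.

R_th ≤ 14.4 kΩ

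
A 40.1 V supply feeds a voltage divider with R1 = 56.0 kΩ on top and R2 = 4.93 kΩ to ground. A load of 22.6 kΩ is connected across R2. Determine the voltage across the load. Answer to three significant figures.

V_out ≈ 2.70 V

The load sits in parallel with R2: R2‖R_L = (4.93 × 22.6) / (4.93 + 22.6) = 4.047 kΩ.
V_out = 40.1 × 4.047 / (56.0 + 4.047) = 40.1 × 4.047/60.05 = 2.70 V.
(Unloaded it would have been 3.24 V.)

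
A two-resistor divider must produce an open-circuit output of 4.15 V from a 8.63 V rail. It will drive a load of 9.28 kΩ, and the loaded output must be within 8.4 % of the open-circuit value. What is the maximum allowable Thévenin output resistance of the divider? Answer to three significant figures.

R_th ≤ 851 Ω

Loading drop = R_th/(R_th + R_L) ≤ 0.0840, so R_th ≤ R_L · ε/(1−ε) = 9.28 kΩ × 0.0840/0.9160 = 851 Ω.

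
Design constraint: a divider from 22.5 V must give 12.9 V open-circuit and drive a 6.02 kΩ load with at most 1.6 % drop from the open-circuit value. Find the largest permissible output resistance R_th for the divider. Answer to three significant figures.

Loading drop = R_th/(R_th + R_L) ≤ 0.0160, so R_th ≤ R_L · ε/(1−ε) = 6.02 kΩ × 0.0160/0.9840 = 97.9 Ω.

R_th ≤ 97.9 Ω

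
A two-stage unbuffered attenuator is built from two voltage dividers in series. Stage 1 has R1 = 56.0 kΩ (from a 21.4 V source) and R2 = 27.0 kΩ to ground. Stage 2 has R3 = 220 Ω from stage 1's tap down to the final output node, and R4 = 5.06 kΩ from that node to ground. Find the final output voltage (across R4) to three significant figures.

Stage 2 presents R3+R4 = 5280 Ω as a load on stage 1's tap.
Stage 1's lower leg becomes R2‖(R3+R4) = 4416 Ω, so V_mid = 21.4 × 4416/60420 = 1.564 V.
Stage 2 is itself unloaded: V_out = V_mid × R4/(R3+R4) = 1.564 × 5060/5280 = 1.50 V.

V_out ≈ 1.50 V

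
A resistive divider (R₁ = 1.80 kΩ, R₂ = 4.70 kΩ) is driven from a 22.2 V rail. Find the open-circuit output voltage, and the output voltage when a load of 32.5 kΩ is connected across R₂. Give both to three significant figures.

Open-circuit: V = 22.2 × 4.70/(1.80 + 4.70) = 16.1 V.
With the load, R₂ becomes R₂‖R_L = 4.106 kΩ, so V = 22.2 × 4.106/5.906 = 15.4 V.

Unloaded: 16.1 V; loaded: 15.4 V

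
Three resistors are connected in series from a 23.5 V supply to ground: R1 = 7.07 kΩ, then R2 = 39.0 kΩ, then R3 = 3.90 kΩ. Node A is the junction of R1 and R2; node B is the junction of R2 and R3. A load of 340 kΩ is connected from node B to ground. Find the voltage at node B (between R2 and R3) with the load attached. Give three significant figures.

At node B, R3 is in parallel with the load: R3‖R_L = 3.856 kΩ.
Below node A the resistance is R2 + (R3‖R_L) = 42.86 kΩ, so V_A = 23.5 × 42.86/49.93 = 20.17 V.
Then V_B = V_A × (R3‖R_L)/(R2 + R3‖R_L) = 20.17 × 3.856/42.86 = 1.81 V.

V ≈ 1.81 V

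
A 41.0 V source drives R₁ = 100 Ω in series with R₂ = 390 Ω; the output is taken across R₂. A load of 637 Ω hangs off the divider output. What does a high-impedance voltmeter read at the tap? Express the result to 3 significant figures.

The load sits in parallel with R₂: R₂‖R_L = (390 × 637) / (390 + 637) = 241.9 Ω.
V_out = 41.0 × 241.9 / (100 + 241.9) = 41.0 × 241.9/341.9 = 29.0 V.
(Unloaded it would have been 32.6 V.)

V_out ≈ 29.0 V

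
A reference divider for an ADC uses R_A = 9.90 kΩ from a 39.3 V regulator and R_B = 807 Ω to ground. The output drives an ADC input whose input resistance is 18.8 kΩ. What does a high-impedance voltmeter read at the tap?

V_out ≈ 2.85 V

The load sits in parallel with R_B: R_B‖R_L = (807 × 18800) / (807 + 18800) = 773.8 Ω.
V_out = 39.3 × 773.8 / (9900 + 773.8) = 39.3 × 773.8/10670 = 2.85 V.
(Unloaded it would have been 2.96 V.)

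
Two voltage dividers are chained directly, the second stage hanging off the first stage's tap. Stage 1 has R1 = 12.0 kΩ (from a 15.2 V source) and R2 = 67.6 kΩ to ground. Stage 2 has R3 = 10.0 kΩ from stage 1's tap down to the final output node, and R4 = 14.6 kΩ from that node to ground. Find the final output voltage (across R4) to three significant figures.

Stage 2 presents R3+R4 = 24.60 kΩ as a load on stage 1's tap.
Stage 1's lower leg becomes R2‖(R3+R4) = 18.04 kΩ, so V_mid = 15.2 × 18.04/30.04 = 9.127 V.
Stage 2 is itself unloaded: V_out = V_mid × R4/(R3+R4) = 9.127 × 14.6/24.60 = 5.42 V.

V_out ≈ 5.42 V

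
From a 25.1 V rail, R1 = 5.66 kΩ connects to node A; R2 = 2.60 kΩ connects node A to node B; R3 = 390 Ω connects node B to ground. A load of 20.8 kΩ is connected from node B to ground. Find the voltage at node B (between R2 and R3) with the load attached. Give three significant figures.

V ≈ 1.11 V

At node B, R3 is in parallel with the load: R3‖R_L = 382.8 Ω.
Below node A the resistance is R2 + (R3‖R_L) = 2983 Ω, so V_A = 25.1 × 2983/8643 = 8.663 V.
Then V_B = V_A × (R3‖R_L)/(R2 + R3‖R_L) = 8.663 × 382.8/2983 = 1.11 V.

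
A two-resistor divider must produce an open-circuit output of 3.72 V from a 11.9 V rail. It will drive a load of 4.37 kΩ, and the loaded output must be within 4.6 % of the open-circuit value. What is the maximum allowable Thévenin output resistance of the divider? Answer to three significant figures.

Loading drop = R_th/(R_th + R_L) ≤ 0.0460, so R_th ≤ R_L · ε/(1−ε) = 4.37 kΩ × 0.0460/0.9540 = 211 Ω.

R_th ≤ 211 Ω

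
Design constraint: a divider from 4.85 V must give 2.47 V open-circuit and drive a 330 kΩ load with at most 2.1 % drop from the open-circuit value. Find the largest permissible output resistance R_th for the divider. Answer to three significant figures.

R_th ≤ 7.08 kΩ

Loading drop = R_th/(R_th + R_L) ≤ 0.0210, so R_th ≤ R_L · ε/(1−ε) = 330 kΩ × 0.0210/0.9790 = 7.08 kΩ.
(Any R1, R2 with R2/(R1+R2) = 0.509 and R1‖R2 ≤ 7.08 kΩ will meet the spec.)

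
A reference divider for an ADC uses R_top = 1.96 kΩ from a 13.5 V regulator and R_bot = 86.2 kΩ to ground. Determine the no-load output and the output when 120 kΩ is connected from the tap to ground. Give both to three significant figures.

Unloaded: 13.2 V; loaded: 13.0 V

Open-circuit: V = 13.5 × 86.2/(1.96 + 86.2) = 13.2 V.
With the load, R_bot becomes R_bot‖R_L = 50.16 kΩ, so V = 13.5 × 50.16/52.12 = 13.0 V.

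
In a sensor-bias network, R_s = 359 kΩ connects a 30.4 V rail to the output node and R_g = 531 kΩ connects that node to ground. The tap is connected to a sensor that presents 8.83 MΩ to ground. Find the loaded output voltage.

V_out ≈ 17.7 V

The load sits in parallel with R_g: R_g‖R_L = (531 × 8830) / (531 + 8830) = 500.9 kΩ.
V_out = 30.4 × 500.9 / (359 + 500.9) = 30.4 × 500.9/859.9 = 17.7 V.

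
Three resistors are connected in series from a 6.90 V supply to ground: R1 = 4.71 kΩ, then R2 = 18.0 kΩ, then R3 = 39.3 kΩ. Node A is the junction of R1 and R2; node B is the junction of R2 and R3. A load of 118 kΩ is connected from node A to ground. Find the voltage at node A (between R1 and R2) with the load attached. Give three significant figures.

Below node A the series string R2+R3 = 57.30 kΩ sits in parallel with the 118 kΩ load: 38.57 kΩ.
V_A = 6.90 × 38.57/(4.71 + 38.57) = 6.15 V.

V ≈ 6.15 V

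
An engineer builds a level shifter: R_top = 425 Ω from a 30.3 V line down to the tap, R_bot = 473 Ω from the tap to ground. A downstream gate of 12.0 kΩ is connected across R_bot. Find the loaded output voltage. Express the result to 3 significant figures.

V_out ≈ 15.7 V

The load sits in parallel with R_bot: R_bot‖R_L = (473 × 12000) / (473 + 12000) = 455.1 Ω.
V_out = 30.3 × 455.1 / (425 + 455.1) = 30.3 × 455.1/880.1 = 15.7 V.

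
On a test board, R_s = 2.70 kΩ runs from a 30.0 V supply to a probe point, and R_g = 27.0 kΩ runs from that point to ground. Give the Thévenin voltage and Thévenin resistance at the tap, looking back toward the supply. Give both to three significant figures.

V_th is the open-circuit tap voltage: 30.0 × 27.0/(2.70 + 27.0) = 27.3 V.
With the supply zeroed, R_s and R_g appear in parallel from the tap: R_th = R_s‖R_g = (2.70 × 27.0)/29.70 = 2.45 kΩ.

V_th = 27.3 V, R_th = 2.45 kΩ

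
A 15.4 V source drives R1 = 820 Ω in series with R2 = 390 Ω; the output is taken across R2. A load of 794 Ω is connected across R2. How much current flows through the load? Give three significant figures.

I_L ≈ 4.69 mA

R2‖R_L = 261.5 Ω; V_out = 15.4 × 261.5/1082 = 3.724 V.
I_L = V_out / R_L = 3.724 / 794 Ω = 4.69 mA.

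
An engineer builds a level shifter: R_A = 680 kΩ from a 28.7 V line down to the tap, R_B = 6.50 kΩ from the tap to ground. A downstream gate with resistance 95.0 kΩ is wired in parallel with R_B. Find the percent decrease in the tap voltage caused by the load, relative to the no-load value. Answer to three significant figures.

The divider's output (Thévenin) resistance is R_A‖R_B = 6.438 kΩ.
Fractional drop under load = R_th/(R_th + R_L) = 6.438 / (6.438 + 95.0) = 0.06347.
So the output falls by 6.35 %.

6.35 %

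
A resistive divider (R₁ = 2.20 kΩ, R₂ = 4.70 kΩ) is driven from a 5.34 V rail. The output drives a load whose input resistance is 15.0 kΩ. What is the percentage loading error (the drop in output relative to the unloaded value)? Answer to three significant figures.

Unloaded V = 5.34 × 4.70/6.900 = 3.6374 V.
Loaded: R₂‖R_L = 3.579 kΩ, giving V = 5.34 × 3.579/5.779 = 3.3070 V.
Drop = (3.6374 − 3.3070) / 3.6374 = 9.08 %.

9.08 %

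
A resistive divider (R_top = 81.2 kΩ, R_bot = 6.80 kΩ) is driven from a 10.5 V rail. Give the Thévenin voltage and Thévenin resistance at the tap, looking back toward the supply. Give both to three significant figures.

V_th = 0.811 V, R_th = 6.27 kΩ

V_th is the open-circuit tap voltage: 10.5 × 6.80/(81.2 + 6.80) = 0.811 V.
With the supply zeroed, R_top and R_bot appear in parallel from the tap: R_th = R_top‖R_bot = (81.2 × 6.80)/88.00 = 6.27 kΩ.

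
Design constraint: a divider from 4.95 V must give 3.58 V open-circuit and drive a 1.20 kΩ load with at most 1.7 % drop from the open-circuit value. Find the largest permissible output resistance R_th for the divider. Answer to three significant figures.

Loading drop = R_th/(R_th + R_L) ≤ 0.0170, so R_th ≤ R_L · ε/(1−ε) = 1.20 kΩ × 0.0170/0.9830 = 20.8 Ω.
(Any R1, R2 with R2/(R1+R2) = 0.723 and R1‖R2 ≤ 20.8 Ω will meet the spec.)

R_th ≤ 20.8 Ω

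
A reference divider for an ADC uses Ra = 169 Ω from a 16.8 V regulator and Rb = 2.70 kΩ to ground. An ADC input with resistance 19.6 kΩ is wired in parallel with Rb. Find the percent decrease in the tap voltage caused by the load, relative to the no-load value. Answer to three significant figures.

0.805 %

The divider's output (Thévenin) resistance is Ra‖Rb = 159.0 Ω.
Fractional drop under load = R_th/(R_th + R_L) = 159.0 / (159.0 + 19600) = 0.008049.
So the output falls by 0.805 %.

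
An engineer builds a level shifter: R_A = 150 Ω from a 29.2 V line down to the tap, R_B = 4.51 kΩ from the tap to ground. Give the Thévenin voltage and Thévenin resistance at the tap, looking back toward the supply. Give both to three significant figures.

V_th = 28.3 V, R_th = 145 Ω

V_th is the open-circuit tap voltage: 29.2 × 4510/(150 + 4510) = 28.3 V.
With the supply zeroed, R_A and R_B appear in parallel from the tap: R_th = R_A‖R_B = (150 × 4510)/4660 = 145 Ω.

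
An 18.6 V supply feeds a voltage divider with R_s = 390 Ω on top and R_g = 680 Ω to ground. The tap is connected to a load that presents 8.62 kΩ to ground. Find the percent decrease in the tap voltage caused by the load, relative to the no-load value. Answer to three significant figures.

2.79 %

The divider's output (Thévenin) resistance is R_s‖R_g = 247.9 Ω.
Fractional drop under load = R_th/(R_th + R_L) = 247.9 / (247.9 + 8620) = 0.02795.
So the output falls by 2.79 %.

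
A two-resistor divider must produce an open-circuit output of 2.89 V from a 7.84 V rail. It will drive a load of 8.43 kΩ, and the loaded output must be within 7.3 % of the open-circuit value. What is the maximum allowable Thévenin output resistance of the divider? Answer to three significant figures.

R_th ≤ 664 Ω

Loading drop = R_th/(R_th + R_L) ≤ 0.0730, so R_th ≤ R_L · ε/(1−ε) = 8.43 kΩ × 0.0730/0.9270 = 664 Ω.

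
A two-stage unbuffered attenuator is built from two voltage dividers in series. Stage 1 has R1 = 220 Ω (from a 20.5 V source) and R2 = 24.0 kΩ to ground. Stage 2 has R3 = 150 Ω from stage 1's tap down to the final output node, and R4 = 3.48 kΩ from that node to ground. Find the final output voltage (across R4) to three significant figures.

Stage 2 presents R3+R4 = 3630 Ω as a load on stage 1's tap.
Stage 1's lower leg becomes R2‖(R3+R4) = 3153 Ω, so V_mid = 20.5 × 3153/3373 = 19.16 V.
Stage 2 is itself unloaded: V_out = V_mid × R4/(R3+R4) = 19.16 × 3480/3630 = 18.4 V.

V_out ≈ 18.4 V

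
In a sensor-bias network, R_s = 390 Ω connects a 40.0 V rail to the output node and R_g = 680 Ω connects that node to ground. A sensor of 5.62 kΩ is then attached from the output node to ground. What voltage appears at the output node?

V_out ≈ 24.3 V

The load sits in parallel with R_g: R_g‖R_L = (680 × 5620) / (680 + 5620) = 606.6 Ω.
V_out = 40.0 × 606.6 / (390 + 606.6) = 40.0 × 606.6/996.6 = 24.3 V.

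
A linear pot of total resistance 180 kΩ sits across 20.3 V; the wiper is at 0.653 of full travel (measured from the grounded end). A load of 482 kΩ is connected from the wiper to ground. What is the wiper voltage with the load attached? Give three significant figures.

V ≈ 12.2 V

The wiper splits the pot into (1−α)R = 62.46 kΩ above and αR = 117.5 kΩ below.
Lower section ‖ load = 94.50 kΩ.
V_wiper = 20.3 × 94.50/(62.46 + 94.50) = 12.2 V.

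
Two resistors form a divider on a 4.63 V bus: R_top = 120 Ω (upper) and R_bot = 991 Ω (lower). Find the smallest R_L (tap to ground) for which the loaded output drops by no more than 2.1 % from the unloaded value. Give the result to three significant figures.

Output resistance R_th = R_top‖R_bot = (120 × 991)/1111 = 107.0 Ω.
The fractional drop is R_th/(R_th + R_L); requiring this ≤ 0.0210 gives R_L ≥ R_th(1/0.0210 − 1) = 107.0 × 46.62 = 4.99 kΩ.

R_L(min) ≈ 4.99 kΩ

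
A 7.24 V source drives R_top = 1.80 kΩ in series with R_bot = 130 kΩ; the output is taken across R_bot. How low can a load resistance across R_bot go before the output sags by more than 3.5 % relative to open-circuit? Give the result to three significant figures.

R_L(min) ≈ 49.0 kΩ

Output resistance R_th = R_top‖R_bot = (1.80 × 130)/131.8 = 1.775 kΩ.
The fractional drop is R_th/(R_th + R_L); requiring this ≤ 0.0350 gives R_L ≥ R_th(1/0.0350 − 1) = 1.775 × 27.57 = 49.0 kΩ.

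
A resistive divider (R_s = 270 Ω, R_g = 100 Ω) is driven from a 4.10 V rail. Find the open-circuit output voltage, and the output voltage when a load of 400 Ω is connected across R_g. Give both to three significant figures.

Open-circuit: V = 4.10 × 100/(270 + 100) = 1.11 V.
With the load, R_g becomes R_g‖R_L = 80.00 Ω, so V = 4.10 × 80.00/350.0 = 0.937 V.

Unloaded: 1.11 V; loaded: 0.937 V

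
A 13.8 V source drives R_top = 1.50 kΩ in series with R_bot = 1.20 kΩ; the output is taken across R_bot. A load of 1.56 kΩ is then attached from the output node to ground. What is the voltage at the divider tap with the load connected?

The load sits in parallel with R_bot: R_bot‖R_L = (1.20 × 1.56) / (1.20 + 1.56) = 0.6783 kΩ.
V_out = 13.8 × 0.6783 / (1.50 + 0.6783) = 13.8 × 0.6783/2.178 = 4.30 V.

V_out ≈ 4.30 V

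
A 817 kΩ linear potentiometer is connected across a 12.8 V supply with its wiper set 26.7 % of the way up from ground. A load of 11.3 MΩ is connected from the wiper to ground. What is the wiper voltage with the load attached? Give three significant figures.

V ≈ 3.37 V

The wiper splits the pot into (1−α)R = 598.9 kΩ above and αR = 218.1 kΩ below.
Lower section ‖ load = 214.0 kΩ.
V_wiper = 12.8 × 214.0/(598.9 + 214.0) = 3.37 V.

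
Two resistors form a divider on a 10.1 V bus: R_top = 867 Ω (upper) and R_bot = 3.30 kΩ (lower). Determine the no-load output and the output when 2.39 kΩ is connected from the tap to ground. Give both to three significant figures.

Unloaded: 8.00 V; loaded: 6.21 V

Open-circuit: V = 10.1 × 3300/(867 + 3300) = 8.00 V.
With the load, R_bot becomes R_bot‖R_L = 1386 Ω, so V = 10.1 × 1386/2253 = 6.21 V.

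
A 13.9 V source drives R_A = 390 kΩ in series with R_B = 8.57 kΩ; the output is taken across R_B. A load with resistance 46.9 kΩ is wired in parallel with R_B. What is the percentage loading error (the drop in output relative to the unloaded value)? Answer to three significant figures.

The divider's output (Thévenin) resistance is R_A‖R_B = 8.386 kΩ.
Fractional drop under load = R_th/(R_th + R_L) = 8.386 / (8.386 + 46.9) = 0.1517.
So the output falls by 15.2 %.

15.2 %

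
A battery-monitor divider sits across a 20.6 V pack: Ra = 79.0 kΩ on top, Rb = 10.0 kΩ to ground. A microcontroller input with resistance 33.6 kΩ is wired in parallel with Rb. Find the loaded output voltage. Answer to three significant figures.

The load sits in parallel with Rb: Rb‖R_L = (10.0 × 33.6) / (10.0 + 33.6) = 7.706 kΩ.
V_out = 20.6 × 7.706 / (79.0 + 7.706) = 20.6 × 7.706/86.71 = 1.83 V.

V_out ≈ 1.83 V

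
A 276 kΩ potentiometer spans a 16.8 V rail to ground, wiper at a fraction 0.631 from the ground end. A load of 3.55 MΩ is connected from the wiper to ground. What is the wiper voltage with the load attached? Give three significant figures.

The wiper splits the pot into (1−α)R = 101.8 kΩ above and αR = 174.2 kΩ below.
Lower section ‖ load = 166.0 kΩ.
V_wiper = 16.8 × 166.0/(101.8 + 166.0) = 10.4 V.

V ≈ 10.4 V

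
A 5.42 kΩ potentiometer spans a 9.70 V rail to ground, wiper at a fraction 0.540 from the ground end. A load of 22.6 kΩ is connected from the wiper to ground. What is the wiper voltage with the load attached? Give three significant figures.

The wiper splits the pot into (1−α)R = 2.493 kΩ above and αR = 2.927 kΩ below.
Lower section ‖ load = 2.591 kΩ.
V_wiper = 9.70 × 2.591/(2.493 + 2.591) = 4.94 V.

V ≈ 4.94 V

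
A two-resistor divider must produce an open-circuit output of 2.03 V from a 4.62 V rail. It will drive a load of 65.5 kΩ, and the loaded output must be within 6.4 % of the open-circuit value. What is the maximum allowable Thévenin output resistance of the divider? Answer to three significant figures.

Loading drop = R_th/(R_th + R_L) ≤ 0.0640, so R_th ≤ R_L · ε/(1−ε) = 65.5 kΩ × 0.0640/0.9360 = 4.48 kΩ.

R_th ≤ 4.48 kΩ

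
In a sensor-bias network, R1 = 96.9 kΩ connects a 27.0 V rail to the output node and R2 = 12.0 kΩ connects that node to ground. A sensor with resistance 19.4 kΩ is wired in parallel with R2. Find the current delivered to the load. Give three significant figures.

I_L ≈ 0.0989 mA

R2‖R_L = 7.414 kΩ; V_out = 27.0 × 7.414/104.3 = 1.919 V.
I_L = V_out / R_L = 1.919 / 19.4 kΩ = 0.0989 mA.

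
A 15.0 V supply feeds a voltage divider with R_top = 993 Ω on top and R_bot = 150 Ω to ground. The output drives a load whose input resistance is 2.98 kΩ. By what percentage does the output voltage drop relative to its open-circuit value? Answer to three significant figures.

The divider's output (Thévenin) resistance is R_top‖R_bot = 130.3 Ω.
Fractional drop under load = R_th/(R_th + R_L) = 130.3 / (130.3 + 2980) = 0.04190.
So the output falls by 4.19 %.

4.19 %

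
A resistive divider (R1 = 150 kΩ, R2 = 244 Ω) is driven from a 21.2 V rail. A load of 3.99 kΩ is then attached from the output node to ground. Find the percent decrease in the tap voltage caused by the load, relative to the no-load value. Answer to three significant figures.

5.75 %

The divider's output (Thévenin) resistance is R1‖R2 = 243.6 Ω.
Fractional drop under load = R_th/(R_th + R_L) = 243.6 / (243.6 + 3990) = 0.05754.
So the output falls by 5.75 %.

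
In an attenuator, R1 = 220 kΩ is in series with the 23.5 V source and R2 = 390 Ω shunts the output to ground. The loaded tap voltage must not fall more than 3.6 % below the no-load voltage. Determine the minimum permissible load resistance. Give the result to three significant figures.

R_L(min) ≈ 10.4 kΩ

Output resistance R_th = R1‖R2 = (220000 × 390)/220400 = 389.3 Ω.
The fractional drop is R_th/(R_th + R_L); requiring this ≤ 0.0360 gives R_L ≥ R_th(1/0.0360 − 1) = 389.3 × 26.78 = 10.4 kΩ.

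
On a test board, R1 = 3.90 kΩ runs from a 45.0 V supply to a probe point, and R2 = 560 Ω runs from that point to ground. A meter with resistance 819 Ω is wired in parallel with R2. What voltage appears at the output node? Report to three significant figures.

V_out ≈ 3.54 V

The load sits in parallel with R2: R2‖R_L = (560 × 819) / (560 + 819) = 332.6 Ω.
V_out = 45.0 × 332.6 / (3900 + 332.6) = 45.0 × 332.6/4233 = 3.54 V.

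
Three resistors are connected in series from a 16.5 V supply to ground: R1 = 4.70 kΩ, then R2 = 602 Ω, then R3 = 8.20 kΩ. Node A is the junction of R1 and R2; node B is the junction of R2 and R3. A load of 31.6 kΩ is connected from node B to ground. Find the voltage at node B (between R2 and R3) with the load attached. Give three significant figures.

V ≈ 9.09 V

At node B, R3 is in parallel with the load: R3‖R_L = 6511 Ω.
Below node A the resistance is R2 + (R3‖R_L) = 7113 Ω, so V_A = 16.5 × 7113/11810 = 9.935 V.
Then V_B = V_A × (R3‖R_L)/(R2 + R3‖R_L) = 9.935 × 6511/7113 = 9.09 V.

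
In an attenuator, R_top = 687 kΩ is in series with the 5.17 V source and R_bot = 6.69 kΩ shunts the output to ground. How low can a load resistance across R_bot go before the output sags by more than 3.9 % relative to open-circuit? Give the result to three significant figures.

Output resistance R_th = R_top‖R_bot = (687 × 6.69)/693.7 = 6.625 kΩ.
The fractional drop is R_th/(R_th + R_L); requiring this ≤ 0.0390 gives R_L ≥ R_th(1/0.0390 − 1) = 6.625 × 24.64 = 163 kΩ.

R_L(min) ≈ 163 kΩ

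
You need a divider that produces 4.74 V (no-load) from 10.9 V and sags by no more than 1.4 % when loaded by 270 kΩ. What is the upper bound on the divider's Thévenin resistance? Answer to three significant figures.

Loading drop = R_th/(R_th + R_L) ≤ 0.0140, so R_th ≤ R_L · ε/(1−ε) = 270 kΩ × 0.0140/0.9860 = 3.83 kΩ.

R_th ≤ 3.83 kΩ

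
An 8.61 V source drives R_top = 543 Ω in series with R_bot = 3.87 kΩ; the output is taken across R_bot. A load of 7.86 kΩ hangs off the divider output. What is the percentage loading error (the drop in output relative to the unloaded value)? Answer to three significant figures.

5.71 %

The divider's output (Thévenin) resistance is R_top‖R_bot = 476.2 Ω.
Fractional drop under load = R_th/(R_th + R_L) = 476.2 / (476.2 + 7860) = 0.05712.
So the output falls by 5.71 %.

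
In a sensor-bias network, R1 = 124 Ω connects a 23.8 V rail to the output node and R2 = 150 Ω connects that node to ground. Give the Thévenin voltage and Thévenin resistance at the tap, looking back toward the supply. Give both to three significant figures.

V_th = 13.0 V, R_th = 67.9 Ω

V_th is the open-circuit tap voltage: 23.8 × 150/(124 + 150) = 13.0 V.
With the supply zeroed, R1 and R2 appear in parallel from the tap: R_th = R1‖R2 = (124 × 150)/274.0 = 67.9 Ω.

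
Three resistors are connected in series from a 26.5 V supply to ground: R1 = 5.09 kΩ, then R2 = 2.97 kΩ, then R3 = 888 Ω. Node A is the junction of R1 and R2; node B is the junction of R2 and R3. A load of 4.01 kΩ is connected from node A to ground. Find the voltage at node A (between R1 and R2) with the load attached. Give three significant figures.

Below node A the series string R2+R3 = 3858 Ω sits in parallel with the 4010 Ω load: 1966 Ω.
V_A = 26.5 × 1966/(5090 + 1966) = 7.38 V.

V ≈ 7.38 V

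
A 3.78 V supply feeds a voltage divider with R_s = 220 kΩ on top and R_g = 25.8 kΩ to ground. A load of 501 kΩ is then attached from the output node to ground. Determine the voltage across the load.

V_out ≈ 0.379 V

The load sits in parallel with R_g: R_g‖R_L = (25.8 × 501) / (25.8 + 501) = 24.54 kΩ.
V_out = 3.78 × 24.54 / (220 + 24.54) = 3.78 × 24.54/244.5 = 0.379 V.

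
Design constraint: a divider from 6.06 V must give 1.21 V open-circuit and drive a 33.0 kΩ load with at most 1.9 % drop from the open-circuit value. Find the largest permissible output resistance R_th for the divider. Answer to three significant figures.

R_th ≤ 639 Ω

Loading drop = R_th/(R_th + R_L) ≤ 0.0190, so R_th ≤ R_L · ε/(1−ε) = 33.0 kΩ × 0.0190/0.9810 = 639 Ω.
(Any R1, R2 with R2/(R1+R2) = 0.200 and R1‖R2 ≤ 639 Ω will meet the spec.)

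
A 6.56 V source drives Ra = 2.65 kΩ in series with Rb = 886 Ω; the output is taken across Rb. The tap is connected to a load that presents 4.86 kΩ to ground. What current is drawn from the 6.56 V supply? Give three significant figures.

I ≈ 1.93 mA

Rb‖R_L = 749.4 Ω, so the source sees Ra + Rb‖R_L = 3399 Ω.
I = 6.56 V / 3399 Ω = 1.93 mA.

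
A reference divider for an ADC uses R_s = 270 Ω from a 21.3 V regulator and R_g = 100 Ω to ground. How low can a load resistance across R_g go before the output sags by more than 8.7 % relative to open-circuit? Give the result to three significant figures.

R_L(min) ≈ 766 Ω

Output resistance R_th = R_s‖R_g = (270 × 100)/370.0 = 72.97 Ω.
The fractional drop is R_th/(R_th + R_L); requiring this ≤ 0.0870 gives R_L ≥ R_th(1/0.0870 − 1) = 72.97 × 10.49 = 766 Ω.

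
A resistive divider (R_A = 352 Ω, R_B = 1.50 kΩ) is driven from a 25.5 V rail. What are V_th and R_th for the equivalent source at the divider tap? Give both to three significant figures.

V_th = 20.7 V, R_th = 285 Ω

V_th is the open-circuit tap voltage: 25.5 × 1500/(352 + 1500) = 20.7 V.
With the supply zeroed, R_A and R_B appear in parallel from the tap: R_th = R_A‖R_B = (352 × 1500)/1852 = 285 Ω.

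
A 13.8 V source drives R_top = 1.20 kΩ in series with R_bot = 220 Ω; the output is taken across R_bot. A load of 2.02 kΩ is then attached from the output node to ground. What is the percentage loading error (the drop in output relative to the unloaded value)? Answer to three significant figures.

Unloaded V = 13.8 × 220/1420 = 2.1380 V.
Loaded: R_bot‖R_L = 198.4 Ω, giving V = 13.8 × 198.4/1398 = 1.9578 V.
Drop = (2.1380 − 1.9578) / 2.1380 = 8.43 %.

8.43 %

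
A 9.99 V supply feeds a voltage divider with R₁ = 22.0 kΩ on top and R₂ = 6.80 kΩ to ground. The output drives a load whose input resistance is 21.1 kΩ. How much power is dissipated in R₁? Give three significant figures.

P ≈ 2.98 mW

Total resistance from the source is R₁ + (R₂‖R_L) = 27.14 kΩ, so I = 9.99/27.14 kΩ = 0.3681 mA.
P = I²·R₁ = (0.3681 mA)² × 22.0 kΩ = 2.98 mW.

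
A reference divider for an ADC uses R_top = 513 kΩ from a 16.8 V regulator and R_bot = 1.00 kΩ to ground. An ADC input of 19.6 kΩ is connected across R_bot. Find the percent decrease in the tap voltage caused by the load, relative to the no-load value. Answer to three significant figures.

The divider's output (Thévenin) resistance is R_top‖R_bot = 0.9981 kΩ.
Fractional drop under load = R_th/(R_th + R_L) = 0.9981 / (0.9981 + 19.6) = 0.04845.
So the output falls by 4.85 %.

4.85 %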